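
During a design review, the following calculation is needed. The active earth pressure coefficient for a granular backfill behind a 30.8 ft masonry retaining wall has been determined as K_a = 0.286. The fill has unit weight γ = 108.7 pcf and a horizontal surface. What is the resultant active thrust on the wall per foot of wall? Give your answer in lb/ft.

P = ½ K_a γ H² = 0.5 × 0.286 × 108.7 × 30.8² = 14750 lb/ft.

14700 lb/ft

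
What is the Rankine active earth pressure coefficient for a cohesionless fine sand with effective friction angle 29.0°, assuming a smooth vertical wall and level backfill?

0.347

K_a = (1 − sin φ)/(1 + sin φ) = (1 − sin 29.0°)/(1 + sin 29.0°) = 0.3470.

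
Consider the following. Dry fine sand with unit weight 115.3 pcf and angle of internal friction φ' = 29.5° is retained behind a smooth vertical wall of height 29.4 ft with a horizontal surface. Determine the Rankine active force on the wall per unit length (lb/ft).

16900 lb/ft

K_a = tan²(45° − φ/2) = 0.3401.
P_a = ½ K_a γ H² = 0.5 × 0.3401 × 115.3 × 29.4² = 16950 lb/ft.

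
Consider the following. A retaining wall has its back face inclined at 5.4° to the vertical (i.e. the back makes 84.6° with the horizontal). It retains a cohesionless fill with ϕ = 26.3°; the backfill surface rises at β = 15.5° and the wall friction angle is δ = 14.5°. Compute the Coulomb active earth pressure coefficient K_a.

0.504

K_a = sin²(α+φ) / [sin²α · sin(α−δ) · (1 + √{sin(φ+δ)sin(φ−β) / (sin(α−δ)sin(α+β))})²].
With α = 84.6°, φ = 26.3°, δ = 14.5°, β = 15.5°: K_a = 0.5036.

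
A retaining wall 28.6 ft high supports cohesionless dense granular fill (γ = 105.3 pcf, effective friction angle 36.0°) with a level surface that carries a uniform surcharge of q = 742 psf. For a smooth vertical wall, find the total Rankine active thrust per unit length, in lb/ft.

K_a = tan²(45° − φ/2) = 0.2596.
Soil triangle: ½ K_a γ H² = 0.5×0.2596×105.3×28.6² = 11180 lb/ft.
Surcharge rectangle: K_a q H = 0.2596×742×28.6 = 5509 lb/ft.
Total = 11180 + 5509 = 16690 lb/ft.

16700 lb/ft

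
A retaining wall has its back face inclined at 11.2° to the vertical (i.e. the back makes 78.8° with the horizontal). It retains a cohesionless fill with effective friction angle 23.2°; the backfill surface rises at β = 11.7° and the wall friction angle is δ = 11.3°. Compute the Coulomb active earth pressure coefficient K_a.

K_a = sin²(α+φ) / [sin²α · sin(α−δ) · (1 + √{sin(φ+δ)sin(φ−β) / (sin(α−δ)sin(α+β))})²].
With α = 78.8°, φ = 23.2°, δ = 11.3°, β = 11.7°: K_a = 0.5908.

0.591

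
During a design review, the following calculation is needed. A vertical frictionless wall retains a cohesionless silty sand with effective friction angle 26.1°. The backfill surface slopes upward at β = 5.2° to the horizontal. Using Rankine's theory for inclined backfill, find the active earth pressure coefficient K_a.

0.395

K_a = cos β · (cos β − √(cos²β − cos²φ)) / (cos β + √(cos²β − cos²φ)).
cos β = 0.9959, cos φ = 0.8980, √(cos²β − cos²φ) = 0.4305.
K_a = 0.9959 × (0.9959 − 0.4305)/(0.9959 + 0.4305) = 0.3947.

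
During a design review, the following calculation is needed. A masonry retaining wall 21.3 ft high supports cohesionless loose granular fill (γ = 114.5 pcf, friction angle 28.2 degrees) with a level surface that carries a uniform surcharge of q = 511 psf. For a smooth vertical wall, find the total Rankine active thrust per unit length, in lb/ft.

13200 lb/ft

K_a = tan²(45° − φ/2) = 0.3582.
Soil triangle: ½ K_a γ H² = 0.5×0.3582×114.5×21.3² = 9303 lb/ft.
Surcharge rectangle: K_a q H = 0.3582×511×21.3 = 3899 lb/ft.
Total = 9303 + 3899 = 13200 lb/ft.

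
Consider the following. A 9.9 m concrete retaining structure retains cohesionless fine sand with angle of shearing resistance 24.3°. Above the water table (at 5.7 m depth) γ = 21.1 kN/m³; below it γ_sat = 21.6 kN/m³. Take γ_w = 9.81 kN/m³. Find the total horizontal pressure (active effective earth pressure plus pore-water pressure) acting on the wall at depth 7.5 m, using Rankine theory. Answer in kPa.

76.6 kPa

K_a = (1 − sin φ)/(1 + sin φ) = 0.4169.
γ' = 21.6 − 9.81 = 11.79 kN/m³.
Effective vertical stress at 7.5 m: σ'_v = 21.1×5.7 + 11.79×1.80 = 141.5 kPa.
σ'_h = K_a σ'_v = 0.4169 × 141.5 = 58.99 kPa; u = γ_w × 1.80 = 17.66 kPa.
Total σ_h = 58.99 + 17.66 = 76.65 kPa.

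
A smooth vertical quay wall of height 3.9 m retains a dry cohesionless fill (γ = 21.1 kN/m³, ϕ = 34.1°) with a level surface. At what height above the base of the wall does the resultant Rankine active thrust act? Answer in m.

K_a = 0.2815.
The pressure distribution is triangular, so the resultant acts at H/3 above the base = 3.9/3 = 1.300 m.

1.30 m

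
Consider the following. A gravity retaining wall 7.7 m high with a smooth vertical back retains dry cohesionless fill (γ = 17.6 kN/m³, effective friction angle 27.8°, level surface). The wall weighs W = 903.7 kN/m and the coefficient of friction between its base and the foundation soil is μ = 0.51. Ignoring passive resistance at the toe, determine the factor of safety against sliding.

K_a = tan²(45° − 27.8°/2) = 0.3639.
P_a = ½K_aγH² = 0.5×0.3639×17.6×7.7² = 189.9 kN/m, acting at H/3 = 2.567 m above the base.
FS_sliding = μW / P_a = 0.51×903.7 / 189.9 = 2.427.

2.43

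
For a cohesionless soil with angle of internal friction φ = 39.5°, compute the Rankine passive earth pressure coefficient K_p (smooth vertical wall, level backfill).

4.50

K_p = (1 + sin φ)/(1 − sin φ) = tan²(45° + 39.5°/2) = 4.496.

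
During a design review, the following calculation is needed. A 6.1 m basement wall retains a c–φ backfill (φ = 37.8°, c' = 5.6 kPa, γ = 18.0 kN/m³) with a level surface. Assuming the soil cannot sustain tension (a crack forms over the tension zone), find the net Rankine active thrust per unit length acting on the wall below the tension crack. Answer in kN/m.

K_a = 0.2400; √K_a = 0.4899.
Tension-crack depth z_c = 2c/(γ√K_a) = 2×5.6/(18.0×0.4899) = 1.270 m.
σ_a at base = K_a γ H − 2c√K_a = 0.2400×18.0×6.1 − 2×5.6×0.4899 = 20.86 kPa.
P_a = ½ × 20.86 × (H − z_c) = 0.5×20.86×4.830 = 50.39 kN/m.

50.4 kN/m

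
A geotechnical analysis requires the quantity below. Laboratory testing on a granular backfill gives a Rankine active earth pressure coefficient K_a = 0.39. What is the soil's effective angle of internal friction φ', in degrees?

26.0°

K_a = tan²(45° − φ/2) ⇒ 45° − φ/2 = arctan(√0.39) = 31.98°.
φ = 2(45° − 31.98°) = 26.03°.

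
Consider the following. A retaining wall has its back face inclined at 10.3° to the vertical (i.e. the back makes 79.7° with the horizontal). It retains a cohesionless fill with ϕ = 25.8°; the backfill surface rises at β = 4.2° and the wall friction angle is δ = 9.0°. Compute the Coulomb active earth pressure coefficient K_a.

K_a = sin²(α+φ) / [sin²α · sin(α−δ) · (1 + √{sin(φ+δ)sin(φ−β) / (sin(α−δ)sin(α+β))})²].
With α = 79.7°, φ = 25.8°, δ = 9.0°, β = 4.2°: K_a = 0.4683.

0.468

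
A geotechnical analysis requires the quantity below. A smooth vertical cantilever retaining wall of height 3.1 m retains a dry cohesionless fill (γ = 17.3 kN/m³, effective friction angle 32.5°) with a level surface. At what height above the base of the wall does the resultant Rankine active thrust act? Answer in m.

1.03 m

K_a = 0.3010.
The pressure distribution is triangular, so the resultant acts at H/3 above the base = 3.1/3 = 1.033 m.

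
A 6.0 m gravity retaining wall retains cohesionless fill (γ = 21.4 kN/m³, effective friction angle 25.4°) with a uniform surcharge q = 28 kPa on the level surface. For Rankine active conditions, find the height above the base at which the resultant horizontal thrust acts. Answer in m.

2.30 m

K_a = 0.3996.
Triangular part P₁ = ½K_aγH² = 153.9 at H/3 = 2.000 m; rectangular part P₂ = K_a q H = 67.14 at H/2 = 3.000 m.
ȳ = (P₁·2.000 + P₂·3.000)/(P₁+P₂) = 2.304 m.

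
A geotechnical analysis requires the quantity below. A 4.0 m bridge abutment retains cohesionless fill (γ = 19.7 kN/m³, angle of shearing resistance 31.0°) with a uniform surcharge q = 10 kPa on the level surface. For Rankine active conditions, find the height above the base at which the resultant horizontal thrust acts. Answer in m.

K_a = 0.3201.
Triangular part P₁ = ½K_aγH² = 50.45 at H/3 = 1.333 m; rectangular part P₂ = K_a q H = 12.80 at H/2 = 2.000 m.
ȳ = (P₁·1.333 + P₂·2.000)/(P₁+P₂) = 1.468 m.

1.47 m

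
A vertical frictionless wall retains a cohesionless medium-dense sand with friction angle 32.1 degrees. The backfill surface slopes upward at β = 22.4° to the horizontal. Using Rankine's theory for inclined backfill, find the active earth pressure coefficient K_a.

K_a = cos β · (cos β − √(cos²β − cos²φ)) / (cos β + √(cos²β − cos²φ)).
cos β = 0.9245, cos φ = 0.8471, √(cos²β − cos²φ) = 0.3704.
K_a = 0.9245 × (0.9245 − 0.3704)/(0.9245 + 0.3704) = 0.3957.

0.396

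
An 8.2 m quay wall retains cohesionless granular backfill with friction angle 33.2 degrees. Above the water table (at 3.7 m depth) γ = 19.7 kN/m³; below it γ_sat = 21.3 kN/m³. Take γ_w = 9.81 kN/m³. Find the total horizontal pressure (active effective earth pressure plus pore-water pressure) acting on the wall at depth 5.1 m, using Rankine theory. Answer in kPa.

K_a = (1 − sin φ)/(1 + sin φ) = 0.2924.
γ' = 21.3 − 9.81 = 11.49 kN/m³.
Effective vertical stress at 5.1 m: σ'_v = 19.7×3.7 + 11.49×1.40 = 88.98 kPa.
σ'_h = K_a σ'_v = 0.2924 × 88.98 = 26.01 kPa; u = γ_w × 1.40 = 13.73 kPa.
Total σ_h = 26.01 + 13.73 = 39.75 kPa.

39.7 kPa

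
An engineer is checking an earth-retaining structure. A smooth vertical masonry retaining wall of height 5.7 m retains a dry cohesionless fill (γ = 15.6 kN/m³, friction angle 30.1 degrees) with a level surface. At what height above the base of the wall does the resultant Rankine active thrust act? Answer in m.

1.90 m

K_a = 0.3320.
The pressure distribution is triangular, so the resultant acts at H/3 above the base = 5.7/3 = 1.900 m.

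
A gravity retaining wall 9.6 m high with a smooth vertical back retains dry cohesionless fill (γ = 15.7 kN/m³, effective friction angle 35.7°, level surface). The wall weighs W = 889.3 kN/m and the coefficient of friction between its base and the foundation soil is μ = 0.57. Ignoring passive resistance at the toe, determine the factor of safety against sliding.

K_a = tan²(45° − 35.7°/2) = 0.2630.
P_a = ½K_aγH² = 0.5×0.2630×15.7×9.6² = 190.3 kN/m, acting at H/3 = 3.200 m above the base.
FS_sliding = μW / P_a = 0.57×889.3 / 190.3 = 2.664.

2.66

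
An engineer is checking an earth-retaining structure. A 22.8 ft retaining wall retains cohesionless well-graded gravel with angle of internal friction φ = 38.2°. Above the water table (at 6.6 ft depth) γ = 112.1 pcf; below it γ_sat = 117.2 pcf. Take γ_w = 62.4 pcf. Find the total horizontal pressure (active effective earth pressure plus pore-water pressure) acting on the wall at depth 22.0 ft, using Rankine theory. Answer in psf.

1330 psf

K_a = (1 − sin φ)/(1 + sin φ) = 0.2358.
γ' = 117.2 − 62.4 = 54.80 pcf.
Effective vertical stress at 22.0 ft: σ'_v = 112.1×6.6 + 54.80×15.4 = 1584 psf.
σ'_h = K_a σ'_v = 0.2358 × 1584 = 373.4 psf; u = γ_w × 15.4 = 961.0 psf.
Total σ_h = 373.4 + 961.0 = 1334 psf.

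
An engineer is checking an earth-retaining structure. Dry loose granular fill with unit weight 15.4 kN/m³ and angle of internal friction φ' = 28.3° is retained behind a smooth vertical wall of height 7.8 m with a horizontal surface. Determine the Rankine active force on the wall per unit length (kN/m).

167 kN/m

K_a = tan²(45° − φ/2) = 0.3568.
P_a = ½ K_a γ H² = 0.5 × 0.3568 × 15.4 × 7.8² = 167.1 kN/m.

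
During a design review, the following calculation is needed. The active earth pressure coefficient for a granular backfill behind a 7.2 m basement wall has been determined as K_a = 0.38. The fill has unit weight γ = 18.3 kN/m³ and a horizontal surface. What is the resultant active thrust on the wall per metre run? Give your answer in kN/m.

P = ½ K_a γ H² = 0.5 × 0.38 × 18.3 × 7.2² = 180.2 kN/m.

180 kN/m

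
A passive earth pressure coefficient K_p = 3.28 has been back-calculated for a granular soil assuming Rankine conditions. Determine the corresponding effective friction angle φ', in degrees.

32.2°

K_p = (1+sin φ)/(1−sin φ) ⇒ sin φ = (K_p − 1)/(K_p + 1) = 0.5327.
φ = arcsin(0.5327) = 32.19°.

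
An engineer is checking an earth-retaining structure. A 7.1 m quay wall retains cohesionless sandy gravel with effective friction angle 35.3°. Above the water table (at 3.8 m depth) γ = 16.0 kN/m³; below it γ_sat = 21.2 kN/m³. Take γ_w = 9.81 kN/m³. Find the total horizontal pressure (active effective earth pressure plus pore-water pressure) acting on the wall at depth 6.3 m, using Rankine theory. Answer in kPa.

K_a = (1 − sin φ)/(1 + sin φ) = 0.2675.
γ' = 21.2 − 9.81 = 11.39 kN/m³.
Effective vertical stress at 6.3 m: σ'_v = 16.0×3.8 + 11.39×2.50 = 89.27 kPa.
σ'_h = K_a σ'_v = 0.2675 × 89.27 = 23.88 kPa; u = γ_w × 2.50 = 24.53 kPa.
Total σ_h = 23.88 + 24.53 = 48.41 kPa.

48.4 kPa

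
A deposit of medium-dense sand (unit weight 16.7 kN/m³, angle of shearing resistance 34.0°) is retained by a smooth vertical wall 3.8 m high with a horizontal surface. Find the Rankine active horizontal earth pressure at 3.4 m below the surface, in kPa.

K_a = (1 − sin φ)/(1 + sin φ) = 0.2827.
σ_h = K_a γ z = 0.2827 × 16.7 × 3.4 = 16.05 kPa.

16.1 kPa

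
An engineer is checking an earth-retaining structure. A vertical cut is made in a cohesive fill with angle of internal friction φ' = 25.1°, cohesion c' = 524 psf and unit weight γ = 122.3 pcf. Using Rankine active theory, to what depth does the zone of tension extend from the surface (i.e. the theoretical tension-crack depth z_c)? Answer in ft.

K_a = tan²(45° − 25.1°/2) = 0.4043; √K_a = 0.6358.
The active pressure is zero where K_a γ z = 2c√K_a, so z_c = 2c/(γ√K_a) = 2×524/(122.3×0.6358) = 13.48 ft.

13.5 ft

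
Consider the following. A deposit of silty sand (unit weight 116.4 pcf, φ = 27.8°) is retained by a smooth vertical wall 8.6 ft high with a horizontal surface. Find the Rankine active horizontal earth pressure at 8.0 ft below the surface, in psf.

339 psf

K_a = (1 − sin φ)/(1 + sin φ) = 0.3639.
σ_h = K_a γ z = 0.3639 × 116.4 × 8.0 = 338.9 psf.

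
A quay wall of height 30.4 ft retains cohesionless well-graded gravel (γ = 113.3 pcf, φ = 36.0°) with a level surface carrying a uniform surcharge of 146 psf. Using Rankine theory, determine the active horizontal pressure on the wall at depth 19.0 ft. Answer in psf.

K_a = (1 − sin φ)/(1 + sin φ) = 0.2596.
σ_v = γz + q = 113.3 × 19.0 + 146 = 2299 psf.
σ_h = K_a σ_v = 0.2596 × 2299 = 596.8 psf.

597 psf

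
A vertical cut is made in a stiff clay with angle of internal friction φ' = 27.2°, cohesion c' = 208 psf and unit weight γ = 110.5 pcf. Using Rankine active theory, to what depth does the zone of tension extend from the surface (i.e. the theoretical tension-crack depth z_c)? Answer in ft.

K_a = tan²(45° − 27.2°/2) = 0.3726; √K_a = 0.6104.
The active pressure is zero where K_a γ z = 2c√K_a, so z_c = 2c/(γ√K_a) = 2×208/(110.5×0.6104) = 6.168 ft.

6.17 ft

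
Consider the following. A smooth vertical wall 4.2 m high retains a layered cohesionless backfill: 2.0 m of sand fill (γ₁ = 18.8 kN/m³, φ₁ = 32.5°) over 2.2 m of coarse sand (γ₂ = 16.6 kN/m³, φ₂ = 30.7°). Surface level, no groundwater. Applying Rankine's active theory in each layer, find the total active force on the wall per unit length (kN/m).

K_a1 = tan²(45°−32.5°/2) = 0.3010; K_a2 = tan²(45°−30.7°/2) = 0.3240.
Layer 1: σ at base = K_a1 γ₁ h₁ = 11.32 kPa; P₁ = ½×11.32×2.0 = 11.32.
Layer 2: σ_v at top = γ₁h₁ = 37.60; σ_h top = K_a2×37.60 = 12.18; σ_h base = K_a2×(37.60+16.6×2.2) = 24.02.
P₂ = ½(12.18+24.02)×2.2 = 39.82. Total P_a = 11.32+39.82 = 51.14 kN/m.

51.1 kN/m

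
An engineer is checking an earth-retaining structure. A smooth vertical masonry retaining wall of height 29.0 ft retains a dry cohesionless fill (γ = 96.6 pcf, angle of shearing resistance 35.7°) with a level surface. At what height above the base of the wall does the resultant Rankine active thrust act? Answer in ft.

9.67 ft

K_a = 0.2630.
The pressure distribution is triangular, so the resultant acts at H/3 above the base = 29.0/3 = 9.667 ft.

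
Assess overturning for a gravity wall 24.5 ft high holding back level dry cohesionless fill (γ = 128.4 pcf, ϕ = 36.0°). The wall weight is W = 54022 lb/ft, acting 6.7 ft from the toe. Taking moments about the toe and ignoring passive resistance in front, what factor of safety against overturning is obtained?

4.43

K_a = tan²(45° − 36.0°/2) = 0.2596.
P_a = ½K_aγH² = 0.5×0.2596×128.4×24.5² = 10000 lb/ft, acting at H/3 = 8.167 ft above the base.
Overturning moment M_o = P_a × H/3 = 10000 × 8.167 = 81700.
Resisting moment M_r = W × 6.7 = 54022 × 6.7 = 361900.
FS_overturning = M_r/M_o = 361900/81700 = 4.430.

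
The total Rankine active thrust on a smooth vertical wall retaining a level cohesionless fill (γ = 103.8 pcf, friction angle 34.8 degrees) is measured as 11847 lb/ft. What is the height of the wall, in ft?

28.9 ft

K_a = 0.2733. P_a = ½ K_a γ H² ⇒ H = √(2P_a/(K_a γ)).
H = √(2×11847/(0.2733×103.8)) = 28.90 ft.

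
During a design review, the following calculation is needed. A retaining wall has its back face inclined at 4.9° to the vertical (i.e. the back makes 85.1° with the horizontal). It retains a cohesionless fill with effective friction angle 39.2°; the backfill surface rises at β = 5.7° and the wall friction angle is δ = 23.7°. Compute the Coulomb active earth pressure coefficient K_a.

0.256

K_a = sin²(α+φ) / [sin²α · sin(α−δ) · (1 + √{sin(φ+δ)sin(φ−β) / (sin(α−δ)sin(α+β))})²].
With α = 85.1°, φ = 39.2°, δ = 23.7°, β = 5.7°: K_a = 0.2562.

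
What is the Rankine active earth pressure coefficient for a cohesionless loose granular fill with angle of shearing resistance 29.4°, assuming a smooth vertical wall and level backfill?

0.341

K_a = (1 − sin φ)/(1 + sin φ) = (1 − sin 29.4°)/(1 + sin 29.4°) = 0.3415.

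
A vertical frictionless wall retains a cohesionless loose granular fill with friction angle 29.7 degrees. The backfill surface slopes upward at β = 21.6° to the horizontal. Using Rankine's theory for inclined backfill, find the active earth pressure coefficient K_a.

0.441

K_a = cos β · (cos β − √(cos²β − cos²φ)) / (cos β + √(cos²β − cos²φ)).
cos β = 0.9298, cos φ = 0.8686, √(cos²β − cos²φ) = 0.3316.
K_a = 0.9298 × (0.9298 − 0.3316)/(0.9298 + 0.3316) = 0.4409.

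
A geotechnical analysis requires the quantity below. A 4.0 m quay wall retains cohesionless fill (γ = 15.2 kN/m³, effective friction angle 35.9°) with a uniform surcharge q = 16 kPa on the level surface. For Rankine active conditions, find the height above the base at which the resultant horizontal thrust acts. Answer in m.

K_a = 0.2607.
Triangular part P₁ = ½K_aγH² = 31.71 at H/3 = 1.333 m; rectangular part P₂ = K_a q H = 16.69 at H/2 = 2.000 m.
ȳ = (P₁·1.333 + P₂·2.000)/(P₁+P₂) = 1.563 m.

1.56 m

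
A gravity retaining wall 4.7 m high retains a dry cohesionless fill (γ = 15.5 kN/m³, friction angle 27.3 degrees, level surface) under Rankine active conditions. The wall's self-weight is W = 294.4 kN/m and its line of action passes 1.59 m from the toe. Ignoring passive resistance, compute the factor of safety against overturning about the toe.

4.70

K_a = tan²(45° − 27.3°/2) = 0.3711.
P_a = ½K_aγH² = 0.5×0.3711×15.5×4.7² = 63.54 kN/m, acting at H/3 = 1.567 m above the base.
Overturning moment M_o = P_a × H/3 = 63.54 × 1.567 = 99.54.
Resisting moment M_r = W × 1.59 = 294.4 × 1.59 = 468.1.
FS_overturning = M_r/M_o = 468.1/99.54 = 4.703.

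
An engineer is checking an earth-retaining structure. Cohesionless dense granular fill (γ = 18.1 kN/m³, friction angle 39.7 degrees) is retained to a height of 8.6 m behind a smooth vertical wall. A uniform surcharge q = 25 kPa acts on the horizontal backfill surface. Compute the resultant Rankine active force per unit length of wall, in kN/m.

K_a = tan²(45° − φ/2) = 0.2204.
Soil triangle: ½ K_a γ H² = 0.5×0.2204×18.1×8.6² = 147.5 kN/m.
Surcharge rectangle: K_a q H = 0.2204×25×8.6 = 47.39 kN/m.
Total = 147.5 + 47.39 = 194.9 kN/m.

195 kN/m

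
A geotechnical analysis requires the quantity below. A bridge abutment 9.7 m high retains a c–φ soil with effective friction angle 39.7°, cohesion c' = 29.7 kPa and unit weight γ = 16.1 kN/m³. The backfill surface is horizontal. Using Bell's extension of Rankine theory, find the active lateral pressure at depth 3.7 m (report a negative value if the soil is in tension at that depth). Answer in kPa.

-14.8 kPa

K_a = (1 − sin φ)/(1 + sin φ) = 0.2204.
σ_a = K_a γ z − 2c√K_a = 0.2204×16.1×3.7 − 2×29.7×0.4695 = -14.76 kPa.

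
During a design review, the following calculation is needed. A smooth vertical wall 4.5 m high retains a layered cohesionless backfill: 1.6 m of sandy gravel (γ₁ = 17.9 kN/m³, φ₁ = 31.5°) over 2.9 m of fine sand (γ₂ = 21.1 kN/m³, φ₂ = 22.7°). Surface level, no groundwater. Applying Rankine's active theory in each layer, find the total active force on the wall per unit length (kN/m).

K_a1 = tan²(45°−31.5°/2) = 0.3136; K_a2 = tan²(45°−22.7°/2) = 0.4431.
Layer 1: σ at base = K_a1 γ₁ h₁ = 8.982 kPa; P₁ = ½×8.982×1.6 = 7.186.
Layer 2: σ_v at top = γ₁h₁ = 28.64; σ_h top = K_a2×28.64 = 12.69; σ_h base = K_a2×(28.64+21.1×2.9) = 39.80.
P₂ = ½(12.69+39.80)×2.9 = 76.12. Total P_a = 7.186+76.12 = 83.30 kN/m.

83.3 kN/m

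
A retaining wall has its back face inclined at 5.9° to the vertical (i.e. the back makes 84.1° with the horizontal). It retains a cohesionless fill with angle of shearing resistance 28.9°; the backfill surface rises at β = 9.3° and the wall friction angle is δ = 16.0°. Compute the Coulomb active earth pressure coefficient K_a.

0.407

K_a = sin²(α+φ) / [sin²α · sin(α−δ) · (1 + √{sin(φ+δ)sin(φ−β) / (sin(α−δ)sin(α+β))})²].
With α = 84.1°, φ = 28.9°, δ = 16.0°, β = 9.3°: K_a = 0.4072.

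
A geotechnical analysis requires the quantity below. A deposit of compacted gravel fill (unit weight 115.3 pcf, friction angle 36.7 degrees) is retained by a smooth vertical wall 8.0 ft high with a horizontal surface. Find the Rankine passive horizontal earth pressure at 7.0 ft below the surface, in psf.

K_p = (1 + sin φ)/(1 − sin φ) = 3.970.
σ_h = K_p γ z = 3.970 × 115.3 × 7.0 = 3205 psf.

3200 psf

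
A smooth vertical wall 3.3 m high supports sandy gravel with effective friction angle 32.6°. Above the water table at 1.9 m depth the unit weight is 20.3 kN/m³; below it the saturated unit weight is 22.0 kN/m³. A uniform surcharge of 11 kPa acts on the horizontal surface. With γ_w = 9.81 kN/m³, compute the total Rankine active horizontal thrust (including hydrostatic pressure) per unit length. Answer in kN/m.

51.2 kN/m

K_a = tan²(45° − φ/2) = 0.2997.
γ' = 22.0 − 9.81 = 12.19 kN/m³. h₂ = H − d_w = 1.4 m.
σ'_h: at surface K_a·q = 3.297; at WT K_a(q+γd_w) = 14.86; at base K_a(q+γd_w+γ'h₂) = 19.97 kPa.
P₁ = ½(3.297+14.86)×1.9 = 17.25; P₂ = ½(14.86+19.97)×1.4 = 24.38; P_w = ½γ_w h₂² = 9.614.
Total = 17.25+24.38+9.614 = 51.24 kN/m.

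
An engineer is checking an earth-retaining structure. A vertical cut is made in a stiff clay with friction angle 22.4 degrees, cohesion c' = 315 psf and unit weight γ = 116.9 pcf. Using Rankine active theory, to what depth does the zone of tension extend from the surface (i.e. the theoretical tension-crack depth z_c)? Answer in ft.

K_a = tan²(45° − 22.4°/2) = 0.4482; √K_a = 0.6694.
The active pressure is zero where K_a γ z = 2c√K_a, so z_c = 2c/(γ√K_a) = 2×315/(116.9×0.6694) = 8.050 ft.

8.05 ft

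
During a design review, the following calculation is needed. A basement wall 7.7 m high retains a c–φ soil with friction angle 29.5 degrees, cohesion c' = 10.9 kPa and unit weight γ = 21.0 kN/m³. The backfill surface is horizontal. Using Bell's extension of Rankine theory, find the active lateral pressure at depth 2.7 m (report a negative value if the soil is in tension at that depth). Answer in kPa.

K_a = (1 − sin φ)/(1 + sin φ) = 0.3401.
σ_a = K_a γ z − 2c√K_a = 0.3401×21.0×2.7 − 2×10.9×0.5832 = 6.570 kPa.

6.57 kPa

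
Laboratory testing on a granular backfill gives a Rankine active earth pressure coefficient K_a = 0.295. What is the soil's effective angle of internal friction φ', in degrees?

K_a = tan²(45° − φ/2) ⇒ 45° − φ/2 = arctan(√0.295) = 28.51°.
φ = 2(45° − 28.51°) = 32.98°.

33.0°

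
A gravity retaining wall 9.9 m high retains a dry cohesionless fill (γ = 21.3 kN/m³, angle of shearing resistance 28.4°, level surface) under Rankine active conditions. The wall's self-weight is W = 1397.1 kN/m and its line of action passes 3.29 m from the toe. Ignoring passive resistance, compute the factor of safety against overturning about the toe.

K_a = tan²(45° − 28.4°/2) = 0.3554.
P_a = ½K_aγH² = 0.5×0.3554×21.3×9.9² = 370.9 kN/m, acting at H/3 = 3.300 m above the base.
Overturning moment M_o = P_a × H/3 = 370.9 × 3.300 = 1224.
Resisting moment M_r = W × 3.29 = 1397.1 × 3.29 = 4596.
FS_overturning = M_r/M_o = 4596/1224 = 3.755.

3.76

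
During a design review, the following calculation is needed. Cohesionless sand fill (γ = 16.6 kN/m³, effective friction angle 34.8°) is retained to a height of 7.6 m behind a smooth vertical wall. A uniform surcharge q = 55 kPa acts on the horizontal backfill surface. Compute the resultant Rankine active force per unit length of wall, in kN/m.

K_a = tan²(45° − φ/2) = 0.2733.
Soil triangle: ½ K_a γ H² = 0.5×0.2733×16.6×7.6² = 131.0 kN/m.
Surcharge rectangle: K_a q H = 0.2733×55×7.6 = 114.2 kN/m.
Total = 131.0 + 114.2 = 245.3 kN/m.

245 kN/m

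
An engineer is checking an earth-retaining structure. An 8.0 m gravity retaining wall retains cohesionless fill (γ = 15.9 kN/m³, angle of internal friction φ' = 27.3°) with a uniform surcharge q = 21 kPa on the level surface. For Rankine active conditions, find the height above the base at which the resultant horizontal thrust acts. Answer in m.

3.00 m

K_a = 0.3711.
Triangular part P₁ = ½K_aγH² = 188.8 at H/3 = 2.667 m; rectangular part P₂ = K_a q H = 62.35 at H/2 = 4.000 m.
ȳ = (P₁·2.667 + P₂·4.000)/(P₁+P₂) = 2.998 m.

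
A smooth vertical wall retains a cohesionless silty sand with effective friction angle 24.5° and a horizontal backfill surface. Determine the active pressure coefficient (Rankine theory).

K_a = (1 − sin φ)/(1 + sin φ) = (1 − sin 24.5°)/(1 + sin 24.5°) = 0.4137.

0.414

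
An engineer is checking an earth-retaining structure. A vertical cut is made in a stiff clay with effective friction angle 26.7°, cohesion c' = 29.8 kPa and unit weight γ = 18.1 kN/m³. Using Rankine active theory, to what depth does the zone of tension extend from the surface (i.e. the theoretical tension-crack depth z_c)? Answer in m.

5.34 m

K_a = tan²(45° − 26.7°/2) = 0.3800; √K_a = 0.6164.
The active pressure is zero where K_a γ z = 2c√K_a, so z_c = 2c/(γ√K_a) = 2×29.8/(18.1×0.6164) = 5.342 m.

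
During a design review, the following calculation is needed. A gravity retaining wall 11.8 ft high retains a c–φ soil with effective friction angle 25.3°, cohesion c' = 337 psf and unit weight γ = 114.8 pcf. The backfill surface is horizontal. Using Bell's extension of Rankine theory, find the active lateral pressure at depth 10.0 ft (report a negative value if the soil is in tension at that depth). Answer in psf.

33.7 psf

K_a = (1 − sin φ)/(1 + sin φ) = 0.4012.
σ_a = K_a γ z − 2c√K_a = 0.4012×114.8×10.0 − 2×337×0.6334 = 33.66 psf.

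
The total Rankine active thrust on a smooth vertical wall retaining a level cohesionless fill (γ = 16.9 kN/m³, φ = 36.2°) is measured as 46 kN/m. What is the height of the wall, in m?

K_a = 0.2574. P_a = ½ K_a γ H² ⇒ H = √(2P_a/(K_a γ)).
H = √(2×46/(0.2574×16.9)) = 4.599 m.

4.60 m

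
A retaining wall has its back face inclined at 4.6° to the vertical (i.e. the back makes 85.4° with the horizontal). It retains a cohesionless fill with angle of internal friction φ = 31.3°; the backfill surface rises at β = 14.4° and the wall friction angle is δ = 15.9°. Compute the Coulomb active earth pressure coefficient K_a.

0.391

K_a = sin²(α+φ) / [sin²α · sin(α−δ) · (1 + √{sin(φ+δ)sin(φ−β) / (sin(α−δ)sin(α+β))})²].
With α = 85.4°, φ = 31.3°, δ = 15.9°, β = 14.4°: K_a = 0.3911.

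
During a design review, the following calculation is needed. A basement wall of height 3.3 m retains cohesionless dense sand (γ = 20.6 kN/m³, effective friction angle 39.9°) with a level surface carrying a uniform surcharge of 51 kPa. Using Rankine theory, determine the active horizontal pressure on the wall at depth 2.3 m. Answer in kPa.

21.5 kPa

K_a = (1 − sin φ)/(1 + sin φ) = 0.2184.
σ_v = γz + q = 20.6 × 2.3 + 51 = 98.38 kPa.
σ_h = K_a σ_v = 0.2184 × 98.38 = 21.49 kPa.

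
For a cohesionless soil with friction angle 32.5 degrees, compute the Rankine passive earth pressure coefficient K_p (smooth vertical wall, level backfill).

K_p = (1 + sin φ)/(1 − sin φ) = tan²(45° + 32.5°/2) = 3.322.

3.32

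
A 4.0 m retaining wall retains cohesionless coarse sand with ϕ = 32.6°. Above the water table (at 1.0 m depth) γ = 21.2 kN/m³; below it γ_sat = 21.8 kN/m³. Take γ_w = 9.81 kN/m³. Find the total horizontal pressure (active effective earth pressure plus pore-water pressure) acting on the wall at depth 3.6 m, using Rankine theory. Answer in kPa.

K_a = (1 − sin φ)/(1 + sin φ) = 0.2997.
γ' = 21.8 − 9.81 = 11.99 kN/m³.
Effective vertical stress at 3.6 m: σ'_v = 21.2×1.0 + 11.99×2.60 = 52.37 kPa.
σ'_h = K_a σ'_v = 0.2997 × 52.37 = 15.70 kPa; u = γ_w × 2.60 = 25.51 kPa.
Total σ_h = 15.70 + 25.51 = 41.20 kPa.

41.2 kPa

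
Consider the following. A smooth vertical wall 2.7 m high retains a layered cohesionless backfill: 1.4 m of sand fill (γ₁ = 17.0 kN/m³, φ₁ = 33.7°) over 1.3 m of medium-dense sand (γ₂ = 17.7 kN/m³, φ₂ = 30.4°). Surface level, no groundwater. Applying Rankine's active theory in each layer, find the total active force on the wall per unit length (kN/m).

K_a1 = tan²(45°−33.7°/2) = 0.2863; K_a2 = tan²(45°−30.4°/2) = 0.3280.
Layer 1: σ at base = K_a1 γ₁ h₁ = 6.814 kPa; P₁ = ½×6.814×1.4 = 4.770.
Layer 2: σ_v at top = γ₁h₁ = 23.80; σ_h top = K_a2×23.80 = 7.806; σ_h base = K_a2×(23.80+17.7×1.3) = 15.35.
P₂ = ½(7.806+15.35)×1.3 = 15.05. Total P_a = 4.770+15.05 = 19.82 kN/m.

19.8 kN/m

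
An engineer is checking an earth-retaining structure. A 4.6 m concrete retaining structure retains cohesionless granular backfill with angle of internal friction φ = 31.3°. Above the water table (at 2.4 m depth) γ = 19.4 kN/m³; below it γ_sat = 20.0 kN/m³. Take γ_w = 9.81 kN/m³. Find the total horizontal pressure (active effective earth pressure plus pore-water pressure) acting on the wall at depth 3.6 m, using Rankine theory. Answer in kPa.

30.4 kPa

K_a = (1 − sin φ)/(1 + sin φ) = 0.3162.
γ' = 20.0 − 9.81 = 10.19 kN/m³.
Effective vertical stress at 3.6 m: σ'_v = 19.4×2.4 + 10.19×1.20 = 58.79 kPa.
σ'_h = K_a σ'_v = 0.3162 × 58.79 = 18.59 kPa; u = γ_w × 1.20 = 11.77 kPa.
Total σ_h = 18.59 + 11.77 = 30.36 kPa.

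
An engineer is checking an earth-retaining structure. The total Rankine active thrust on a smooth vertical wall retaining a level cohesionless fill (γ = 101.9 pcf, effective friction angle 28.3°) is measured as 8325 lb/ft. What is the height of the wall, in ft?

21.4 ft

K_a = 0.3568. P_a = ½ K_a γ H² ⇒ H = √(2P_a/(K_a γ)).
H = √(2×8325/(0.3568×101.9)) = 21.40 ft.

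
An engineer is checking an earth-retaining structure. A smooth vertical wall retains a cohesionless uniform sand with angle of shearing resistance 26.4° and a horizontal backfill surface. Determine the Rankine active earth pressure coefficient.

K_a = (1 − sin φ)/(1 + sin φ) = (1 − sin 26.4°)/(1 + sin 26.4°) = 0.3844.

0.384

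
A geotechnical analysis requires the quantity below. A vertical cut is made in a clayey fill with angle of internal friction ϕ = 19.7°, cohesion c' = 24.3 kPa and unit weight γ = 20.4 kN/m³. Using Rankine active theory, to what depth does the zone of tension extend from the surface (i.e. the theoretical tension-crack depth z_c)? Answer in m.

K_a = tan²(45° − 19.7°/2) = 0.4958; √K_a = 0.7041.
The active pressure is zero where K_a γ z = 2c√K_a, so z_c = 2c/(γ√K_a) = 2×24.3/(20.4×0.7041) = 3.383 m.

3.38 m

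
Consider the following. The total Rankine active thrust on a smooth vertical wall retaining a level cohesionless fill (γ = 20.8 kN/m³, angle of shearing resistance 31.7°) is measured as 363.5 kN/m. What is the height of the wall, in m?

K_a = 0.3111. P_a = ½ K_a γ H² ⇒ H = √(2P_a/(K_a γ)).
H = √(2×363.5/(0.3111×20.8)) = 10.60 m.

10.6 m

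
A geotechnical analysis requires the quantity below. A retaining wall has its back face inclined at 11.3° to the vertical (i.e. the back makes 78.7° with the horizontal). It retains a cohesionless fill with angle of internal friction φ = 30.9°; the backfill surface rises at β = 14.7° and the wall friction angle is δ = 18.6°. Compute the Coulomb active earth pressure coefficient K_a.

K_a = sin²(α+φ) / [sin²α · sin(α−δ) · (1 + √{sin(φ+δ)sin(φ−β) / (sin(α−δ)sin(α+β))})²].
With α = 78.7°, φ = 30.9°, δ = 18.6°, β = 14.7°: K_a = 0.4762.

0.476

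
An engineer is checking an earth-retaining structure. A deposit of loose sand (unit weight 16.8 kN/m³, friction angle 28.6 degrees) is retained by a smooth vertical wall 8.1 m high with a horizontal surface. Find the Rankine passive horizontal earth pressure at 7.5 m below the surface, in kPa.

357 kPa

K_p = (1 + sin φ)/(1 − sin φ) = 2.837.
σ_h = K_p γ z = 2.837 × 16.8 × 7.5 = 357.4 kPa.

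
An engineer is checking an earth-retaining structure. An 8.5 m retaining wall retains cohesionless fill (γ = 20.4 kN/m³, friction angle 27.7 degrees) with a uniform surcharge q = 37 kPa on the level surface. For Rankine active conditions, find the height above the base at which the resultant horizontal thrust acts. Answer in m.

3.26 m

K_a = 0.3653.
Triangular part P₁ = ½K_aγH² = 269.2 at H/3 = 2.833 m; rectangular part P₂ = K_a q H = 114.9 at H/2 = 4.250 m.
ȳ = (P₁·2.833 + P₂·4.250)/(P₁+P₂) = 3.257 m.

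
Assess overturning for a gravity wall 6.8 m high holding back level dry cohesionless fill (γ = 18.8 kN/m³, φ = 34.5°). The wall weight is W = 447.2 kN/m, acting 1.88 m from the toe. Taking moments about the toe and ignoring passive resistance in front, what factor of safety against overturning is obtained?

K_a = tan²(45° − 34.5°/2) = 0.2768.
P_a = ½K_aγH² = 0.5×0.2768×18.8×6.8² = 120.3 kN/m, acting at H/3 = 2.267 m above the base.
Overturning moment M_o = P_a × H/3 = 120.3 × 2.267 = 272.7.
Resisting moment M_r = W × 1.88 = 447.2 × 1.88 = 840.7.
FS_overturning = M_r/M_o = 840.7/272.7 = 3.083.

3.08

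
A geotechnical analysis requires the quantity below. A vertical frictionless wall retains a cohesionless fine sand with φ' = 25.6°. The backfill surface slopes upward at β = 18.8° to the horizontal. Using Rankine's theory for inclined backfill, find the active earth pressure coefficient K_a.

K_a = cos β · (cos β − √(cos²β − cos²φ)) / (cos β + √(cos²β − cos²φ)).
cos β = 0.9466, cos φ = 0.9018, √(cos²β − cos²φ) = 0.2878.
K_a = 0.9466 × (0.9466 − 0.2878)/(0.9466 + 0.2878) = 0.5052.

0.505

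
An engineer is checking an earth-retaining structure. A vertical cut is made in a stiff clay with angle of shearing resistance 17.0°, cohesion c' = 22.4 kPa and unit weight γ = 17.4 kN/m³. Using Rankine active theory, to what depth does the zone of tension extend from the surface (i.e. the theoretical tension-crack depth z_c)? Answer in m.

3.48 m

K_a = tan²(45° − 17.0°/2) = 0.5475; √K_a = 0.7400.
The active pressure is zero where K_a γ z = 2c√K_a, so z_c = 2c/(γ√K_a) = 2×22.4/(17.4×0.7400) = 3.480 m.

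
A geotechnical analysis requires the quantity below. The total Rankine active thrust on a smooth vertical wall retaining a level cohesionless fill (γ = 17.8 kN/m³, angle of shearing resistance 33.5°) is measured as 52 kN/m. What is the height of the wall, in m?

K_a = 0.2887. P_a = ½ K_a γ H² ⇒ H = √(2P_a/(K_a γ)).
H = √(2×52/(0.2887×17.8)) = 4.499 m.

4.50 m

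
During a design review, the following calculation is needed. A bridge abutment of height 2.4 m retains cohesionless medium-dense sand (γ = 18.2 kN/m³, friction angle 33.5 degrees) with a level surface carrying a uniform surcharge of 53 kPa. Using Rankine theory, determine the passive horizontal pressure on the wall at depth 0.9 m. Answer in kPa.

240 kPa

K_p = (1 + sin φ)/(1 − sin φ) = 3.464.
σ_v = γz + q = 18.2 × 0.9 + 53 = 69.38 kPa.
σ_h = K_p σ_v = 3.464 × 69.38 = 240.3 kPa.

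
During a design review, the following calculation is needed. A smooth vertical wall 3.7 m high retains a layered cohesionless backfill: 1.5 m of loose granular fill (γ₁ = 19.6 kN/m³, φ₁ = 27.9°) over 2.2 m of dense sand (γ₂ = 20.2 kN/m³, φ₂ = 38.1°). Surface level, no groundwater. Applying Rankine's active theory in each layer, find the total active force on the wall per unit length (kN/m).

K_a1 = tan²(45°−27.9°/2) = 0.3625; K_a2 = tan²(45°−38.1°/2) = 0.2368.
Layer 1: σ at base = K_a1 γ₁ h₁ = 10.66 kPa; P₁ = ½×10.66×1.5 = 7.992.
Layer 2: σ_v at top = γ₁h₁ = 29.40; σ_h top = K_a2×29.40 = 6.963; σ_h base = K_a2×(29.40+20.2×2.2) = 17.49.
P₂ = ½(6.963+17.49)×2.2 = 26.90. Total P_a = 7.992+26.90 = 34.89 kN/m.

34.9 kN/m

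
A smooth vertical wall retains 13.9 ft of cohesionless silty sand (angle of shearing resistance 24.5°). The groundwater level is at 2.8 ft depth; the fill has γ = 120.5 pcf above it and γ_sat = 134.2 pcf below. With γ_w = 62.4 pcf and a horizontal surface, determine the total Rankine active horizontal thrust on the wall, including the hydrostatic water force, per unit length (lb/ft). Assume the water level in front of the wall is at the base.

K_a = tan²(45° − φ/2) = 0.4137.
γ' = 134.2 − 62.4 = 71.80 pcf. Depth below WT = 11.1 ft.
σ'_h at WT = K_a γ d_w = 139.6 psf; at base = 139.6 + K_a γ' × 11.1 = 469.3 psf.
P₁ (0–2.8 ft) = ½×139.6×2.8 = 195.4. P₂ (2.8–13.9 ft) = ½(139.6+469.3)×11.1 = 3380.
P_w = ½ γ_w h₂² = 0.5×62.4×11.1² = 3844. Total = 195.4+3380+3844 = 7419 lb/ft.

7420 lb/ft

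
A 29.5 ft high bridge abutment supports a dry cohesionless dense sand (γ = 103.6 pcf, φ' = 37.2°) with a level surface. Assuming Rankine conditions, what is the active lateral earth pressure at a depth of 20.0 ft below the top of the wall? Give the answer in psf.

K_a = (1 − sin φ)/(1 + sin φ) = 0.2464.
σ_h = K_a γ z = 0.2464 × 103.6 × 20.0 = 510.6 psf.

511 psf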